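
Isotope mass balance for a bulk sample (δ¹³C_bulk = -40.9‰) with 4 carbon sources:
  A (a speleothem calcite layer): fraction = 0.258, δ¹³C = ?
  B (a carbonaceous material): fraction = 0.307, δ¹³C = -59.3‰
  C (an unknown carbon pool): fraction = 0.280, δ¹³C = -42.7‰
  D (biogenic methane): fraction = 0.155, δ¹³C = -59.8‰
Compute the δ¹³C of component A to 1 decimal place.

-5.7‰

Isotope mass balance: δ_bulk = Σ fᵢ·δᵢ.
-40.9 = 0.258×δ_A + 0.307×(-59.3) + 0.280×(-42.7) + 0.155×(-59.8)
0.258·δ_A = -40.9 − (-39.430) = -1.470
δ_A = -1.470 / 0.258 = -5.70‰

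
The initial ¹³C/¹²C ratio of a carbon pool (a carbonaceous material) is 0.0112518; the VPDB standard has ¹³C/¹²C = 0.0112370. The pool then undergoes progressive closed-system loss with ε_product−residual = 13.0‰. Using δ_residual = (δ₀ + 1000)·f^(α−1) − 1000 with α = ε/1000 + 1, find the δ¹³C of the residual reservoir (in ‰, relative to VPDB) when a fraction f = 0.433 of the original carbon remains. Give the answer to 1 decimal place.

δ₀ = (0.0112518/0.0112370 − 1)×1000 = (1.001317 − 1)×1000 = 1.317‰
α − 1 = ε/1000 = 0.0130
f^(α−1) = 0.433^(0.0130) = 0.989178
δ_res = (1.317 + 1000) × 0.989178 − 1000 = 990.481 − 1000 = -9.52‰

-9.5‰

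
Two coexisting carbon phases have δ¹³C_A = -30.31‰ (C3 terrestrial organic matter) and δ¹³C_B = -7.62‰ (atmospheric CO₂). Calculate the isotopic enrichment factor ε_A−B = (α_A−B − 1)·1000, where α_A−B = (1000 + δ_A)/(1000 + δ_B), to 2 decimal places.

α_A−B = (1000 + -30.31) / (1000 + -7.62) = 969.69 / 992.38 = 0.977136
ε_A−B = (0.977136 − 1) × 1000 = -22.864‰
(The approximation ε ≈ δ_A − δ_B would give -22.69‰.)

-22.86‰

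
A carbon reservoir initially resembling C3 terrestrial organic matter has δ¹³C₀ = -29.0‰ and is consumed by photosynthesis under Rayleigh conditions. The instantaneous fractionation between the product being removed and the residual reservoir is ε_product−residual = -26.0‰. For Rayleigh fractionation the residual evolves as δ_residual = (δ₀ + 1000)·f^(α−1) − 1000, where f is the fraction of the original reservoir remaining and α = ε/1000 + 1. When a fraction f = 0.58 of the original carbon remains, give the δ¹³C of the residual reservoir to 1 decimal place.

-15.1‰

Rayleigh residual: δ_res = (δ₀ + 1000)·f^(α−1) − 1000
α = ε/1000 + 1 = 0.97400, so α − 1 = -0.02600
f^(α−1) = 0.58^(-0.02600) = 1.014264
δ_res = (-29.0 + 1000) × 1.014264 − 1000 = 984.850 − 1000 = -15.15‰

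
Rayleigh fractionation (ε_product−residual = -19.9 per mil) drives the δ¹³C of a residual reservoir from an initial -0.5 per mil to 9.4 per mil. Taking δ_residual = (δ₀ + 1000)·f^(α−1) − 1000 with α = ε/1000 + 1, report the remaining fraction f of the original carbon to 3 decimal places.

0.609

α − 1 = ε/1000 = -0.0199
(δ_res + 1000)/(δ₀ + 1000) = (9.4 + 1000)/(-0.5 + 1000) = 1009.4/999.5 = 1.009905
f = 1.009905^(1/-0.0199) = exp(ln(1.009905)/-0.0199) = exp(0.00986/-0.0199)
f = exp(-0.4953) = 0.6094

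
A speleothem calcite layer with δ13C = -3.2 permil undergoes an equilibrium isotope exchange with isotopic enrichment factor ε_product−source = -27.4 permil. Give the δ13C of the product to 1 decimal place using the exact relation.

To first order, δ_product ≈ δ_source + ε = -30.6 permil.
Exactly, δ_product = (δ_source + 1000)·(ε/1000 + 1) − 1000.
δ_product = (-3.2 + 1000) × (-27.4/1000 + 1) − 1000
δ_product = -30.51 permil

-30.5 permil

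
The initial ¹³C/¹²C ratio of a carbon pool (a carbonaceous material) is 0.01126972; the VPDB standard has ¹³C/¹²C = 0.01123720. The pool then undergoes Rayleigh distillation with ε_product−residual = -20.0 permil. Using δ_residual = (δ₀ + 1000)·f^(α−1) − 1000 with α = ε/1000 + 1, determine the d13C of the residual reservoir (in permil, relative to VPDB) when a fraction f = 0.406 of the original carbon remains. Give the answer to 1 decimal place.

δ₀ = (0.01126972/0.01123720 − 1)×1000 = (1.002894 − 1)×1000 = 2.894 permil
α − 1 = ε/1000 = -0.0200
f^(α−1) = 0.406^(-0.0200) = 1.018192
δ_res = (2.894 + 1000) × 1.018192 − 1000 = 1021.138 − 1000 = 21.14 permil

21.1 permil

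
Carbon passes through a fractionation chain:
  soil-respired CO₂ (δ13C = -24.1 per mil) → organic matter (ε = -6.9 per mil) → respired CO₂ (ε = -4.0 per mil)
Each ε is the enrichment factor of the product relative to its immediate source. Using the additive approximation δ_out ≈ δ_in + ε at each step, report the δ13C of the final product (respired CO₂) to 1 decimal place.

-35.0 per mil

step 1: δ ≈ -24.1 + (-6.9) = -31.0 per mil
step 2: δ ≈ -31.0 + (-4.0) = -35.0 per mil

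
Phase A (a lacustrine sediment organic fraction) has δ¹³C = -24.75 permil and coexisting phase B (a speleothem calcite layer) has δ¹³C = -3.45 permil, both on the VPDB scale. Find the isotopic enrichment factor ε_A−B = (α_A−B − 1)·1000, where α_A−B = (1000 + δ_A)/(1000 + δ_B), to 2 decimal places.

α_A−B = (1000 + -24.75) / (1000 + -3.45) = 975.25 / 996.55 = 0.978626
ε_A−B = (0.978626 − 1) × 1000 = -21.374 permil
(The approximation ε ≈ δ_A − δ_B would give -21.30 permil.)

-21.37 permil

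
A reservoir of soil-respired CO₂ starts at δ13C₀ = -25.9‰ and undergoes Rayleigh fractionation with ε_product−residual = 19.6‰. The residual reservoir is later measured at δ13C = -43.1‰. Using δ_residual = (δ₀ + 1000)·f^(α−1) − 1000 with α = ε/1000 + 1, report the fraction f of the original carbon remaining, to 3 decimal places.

α − 1 = ε/1000 = 0.0196
(δ_res + 1000)/(δ₀ + 1000) = (-43.1 + 1000)/(-25.9 + 1000) = 956.9/974.1 = 0.982343
f = 0.982343^(1/0.0196) = exp(ln(0.982343)/0.0196) = exp(-0.01782/0.0196)
f = exp(-0.9089) = 0.4030

0.403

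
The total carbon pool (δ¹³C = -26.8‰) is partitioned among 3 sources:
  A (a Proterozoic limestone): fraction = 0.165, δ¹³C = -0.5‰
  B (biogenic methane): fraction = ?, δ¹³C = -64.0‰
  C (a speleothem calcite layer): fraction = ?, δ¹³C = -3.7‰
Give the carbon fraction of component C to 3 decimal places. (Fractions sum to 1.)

0.443

Let f_C and f_B be the unknown fractions; fractions sum to 1 so f_C + f_B = 0.835.
Mass balance: Σ fᵢ·δᵢ = δ_bulk ⇒ f_C·(-3.7) + f_B·(-64.0) = -26.8 − (-0.083) = -26.718
Substitute f_B = 0.835 − f_C:
f_C·(-3.7 − -64.0) = -26.718 − 0.835×(-64.0) = 26.722
f_C = 26.722 / 60.3 = 0.4432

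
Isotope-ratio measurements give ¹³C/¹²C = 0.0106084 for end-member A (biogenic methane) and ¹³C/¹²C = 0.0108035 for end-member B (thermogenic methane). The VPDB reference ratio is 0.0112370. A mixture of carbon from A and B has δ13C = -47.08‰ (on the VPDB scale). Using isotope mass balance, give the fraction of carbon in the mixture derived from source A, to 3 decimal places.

0.490

δ_A = (0.0106084/0.0112370 − 1)×1000 = (0.944060 − 1)×1000 = -55.940‰
δ_B = (0.0108035/0.0112370 − 1)×1000 = (0.961422 − 1)×1000 = -38.578‰
f_A = (δ_mix − δ_B)/(δ_A − δ_B) = (-47.08 − (-38.578))/(-55.940 − (-38.578))
f_A = -8.502 / -17.362 = 0.4897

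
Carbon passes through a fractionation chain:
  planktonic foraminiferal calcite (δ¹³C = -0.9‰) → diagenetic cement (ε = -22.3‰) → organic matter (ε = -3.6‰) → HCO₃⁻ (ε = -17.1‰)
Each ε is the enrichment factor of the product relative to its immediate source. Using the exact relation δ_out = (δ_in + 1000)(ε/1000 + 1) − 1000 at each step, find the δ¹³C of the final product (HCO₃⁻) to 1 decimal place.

step 1: δ = (-0.90 + 1000)·(-22.3/1000 + 1) − 1000 = -23.18‰
step 2: δ = (-23.18 + 1000)·(-3.6/1000 + 1) − 1000 = -26.70‰
step 3: δ = (-26.70 + 1000)·(-17.1/1000 + 1) − 1000 = -43.34‰

-43.3‰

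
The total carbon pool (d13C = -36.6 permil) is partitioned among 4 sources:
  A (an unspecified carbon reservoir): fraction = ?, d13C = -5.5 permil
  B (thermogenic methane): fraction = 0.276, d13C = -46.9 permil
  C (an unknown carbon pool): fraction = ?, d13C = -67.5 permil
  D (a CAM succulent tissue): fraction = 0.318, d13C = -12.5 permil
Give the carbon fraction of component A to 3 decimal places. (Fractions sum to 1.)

Let f_A and f_C be the unknown fractions; fractions sum to 1 so f_A + f_C = 0.406.
Mass balance: Σ fᵢ·δᵢ = δ_bulk ⇒ f_A·(-5.5) + f_C·(-67.5) = -36.6 − (-16.919) = -19.681
Substitute f_C = 0.406 − f_A:
f_A·(-5.5 − -67.5) = -19.681 − 0.406×(-67.5) = 7.724
f_A = 7.724 / 62.0 = 0.1246

0.125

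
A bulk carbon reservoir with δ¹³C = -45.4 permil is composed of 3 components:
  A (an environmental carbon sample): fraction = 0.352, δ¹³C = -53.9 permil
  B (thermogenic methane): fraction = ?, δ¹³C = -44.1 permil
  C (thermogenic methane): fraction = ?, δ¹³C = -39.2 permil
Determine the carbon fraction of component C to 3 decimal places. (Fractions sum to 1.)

Let f_C and f_B be the unknown fractions; fractions sum to 1 so f_C + f_B = 0.648.
Mass balance: Σ fᵢ·δᵢ = δ_bulk ⇒ f_C·(-39.2) + f_B·(-44.1) = -45.4 − (-18.973) = -26.427
Substitute f_B = 0.648 − f_C:
f_C·(-39.2 − -44.1) = -26.427 − 0.648×(-44.1) = 2.150
f_C = 2.150 / 4.9 = 0.4387

0.439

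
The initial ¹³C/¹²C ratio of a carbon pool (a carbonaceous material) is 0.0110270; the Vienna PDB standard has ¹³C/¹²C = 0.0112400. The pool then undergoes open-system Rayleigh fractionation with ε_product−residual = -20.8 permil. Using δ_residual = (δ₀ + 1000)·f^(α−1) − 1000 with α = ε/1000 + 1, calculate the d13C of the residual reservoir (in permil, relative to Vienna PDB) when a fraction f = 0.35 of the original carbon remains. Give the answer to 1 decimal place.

δ₀ = (0.0110270/0.0112400 − 1)×1000 = (0.981050 − 1)×1000 = -18.950 permil
α − 1 = ε/1000 = -0.0208
f^(α−1) = 0.35^(-0.0208) = 1.022076
δ_res = (-18.950 + 1000) × 1.022076 − 1000 = 1002.708 − 1000 = 2.71 permil

2.7 permil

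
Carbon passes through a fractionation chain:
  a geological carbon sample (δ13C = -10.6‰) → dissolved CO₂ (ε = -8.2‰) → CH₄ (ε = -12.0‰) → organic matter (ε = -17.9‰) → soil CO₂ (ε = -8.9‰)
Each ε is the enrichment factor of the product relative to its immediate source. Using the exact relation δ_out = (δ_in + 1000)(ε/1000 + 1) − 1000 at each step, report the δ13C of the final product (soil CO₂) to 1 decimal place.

step 1: δ = (-10.60 + 1000)·(-8.2/1000 + 1) − 1000 = -18.71‰
step 2: δ = (-18.71 + 1000)·(-12.0/1000 + 1) − 1000 = -30.49‰
step 3: δ = (-30.49 + 1000)·(-17.9/1000 + 1) − 1000 = -47.84‰
step 4: δ = (-47.84 + 1000)·(-8.9/1000 + 1) − 1000 = -56.32‰

-56.3‰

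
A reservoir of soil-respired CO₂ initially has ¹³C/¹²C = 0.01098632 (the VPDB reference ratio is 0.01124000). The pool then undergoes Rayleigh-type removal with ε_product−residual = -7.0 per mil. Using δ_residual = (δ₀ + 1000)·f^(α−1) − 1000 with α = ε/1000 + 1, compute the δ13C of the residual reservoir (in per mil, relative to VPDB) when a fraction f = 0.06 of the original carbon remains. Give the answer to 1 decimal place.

-3.1 per mil

δ₀ = (0.01098632/0.01124000 − 1)×1000 = (0.977431 − 1)×1000 = -22.569 per mil
α − 1 = ε/1000 = -0.0070
f^(α−1) = 0.06^(-0.0070) = 1.019889
δ_res = (-22.569 + 1000) × 1.019889 − 1000 = 996.871 − 1000 = -3.13 per mil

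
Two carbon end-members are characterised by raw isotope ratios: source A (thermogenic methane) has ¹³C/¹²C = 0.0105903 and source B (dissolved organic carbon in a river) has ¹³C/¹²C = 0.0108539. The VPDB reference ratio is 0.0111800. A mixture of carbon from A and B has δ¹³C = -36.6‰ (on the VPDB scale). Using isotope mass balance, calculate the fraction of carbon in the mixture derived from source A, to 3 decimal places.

0.315

δ_A = (0.0105903/0.0111800 − 1)×1000 = (0.947254 − 1)×1000 = -52.746‰
δ_B = (0.0108539/0.0111800 − 1)×1000 = (0.970832 − 1)×1000 = -29.168‰
f_A = (δ_mix − δ_B)/(δ_A − δ_B) = (-36.6 − (-29.168))/(-52.746 − (-29.168))
f_A = -7.432 / -23.578 = 0.3152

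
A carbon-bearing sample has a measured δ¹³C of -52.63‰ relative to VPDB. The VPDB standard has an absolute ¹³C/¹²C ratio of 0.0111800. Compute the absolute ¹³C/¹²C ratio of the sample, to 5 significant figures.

0.010592

R_sample = R_standard × (δ¹³C/1000 + 1)
R_sample = 0.0111800 × (-52.63/1000 + 1) = 0.0111800 × 0.947370
R_sample = 0.0105916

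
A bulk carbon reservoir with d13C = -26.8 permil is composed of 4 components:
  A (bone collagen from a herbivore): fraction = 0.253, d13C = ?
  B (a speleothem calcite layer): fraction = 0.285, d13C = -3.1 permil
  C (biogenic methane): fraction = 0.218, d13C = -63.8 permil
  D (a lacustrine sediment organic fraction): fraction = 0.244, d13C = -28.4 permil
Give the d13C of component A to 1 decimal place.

Isotope mass balance: δ_bulk = Σ fᵢ·δᵢ.
-26.8 = 0.253×δ_A + 0.285×(-3.1) + 0.218×(-63.8) + 0.244×(-28.4)
0.253·δ_A = -26.8 − (-21.721) = -5.079
δ_A = -5.079 / 0.253 = -20.07 permil

-20.1 permil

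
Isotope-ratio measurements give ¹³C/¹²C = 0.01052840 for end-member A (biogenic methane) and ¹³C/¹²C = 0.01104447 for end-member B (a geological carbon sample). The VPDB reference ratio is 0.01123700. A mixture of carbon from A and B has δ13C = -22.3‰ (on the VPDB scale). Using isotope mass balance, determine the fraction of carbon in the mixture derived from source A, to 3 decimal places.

δ_A = (0.01052840/0.01123700 − 1)×1000 = (0.936940 − 1)×1000 = -63.060‰
δ_B = (0.01104447/0.01123700 − 1)×1000 = (0.982866 − 1)×1000 = -17.134‰
f_A = (δ_mix − δ_B)/(δ_A − δ_B) = (-22.3 − (-17.134))/(-63.060 − (-17.134))
f_A = -5.166 / -45.926 = 0.1125

0.112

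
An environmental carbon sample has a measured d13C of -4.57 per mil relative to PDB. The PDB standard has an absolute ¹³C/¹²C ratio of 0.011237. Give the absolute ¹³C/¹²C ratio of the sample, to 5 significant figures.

0.011186

R_sample = R_standard × (d13C/1000 + 1)
R_sample = 0.011237 × (-4.57/1000 + 1) = 0.011237 × 0.995430
R_sample = 0.0111856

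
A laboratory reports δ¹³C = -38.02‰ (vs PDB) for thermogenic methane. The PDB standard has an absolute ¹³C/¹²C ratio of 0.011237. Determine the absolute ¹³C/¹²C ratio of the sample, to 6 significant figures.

R_sample = R_standard × (δ¹³C/1000 + 1)
R_sample = 0.011237 × (-38.02/1000 + 1) = 0.011237 × 0.961980
R_sample = 0.0108098

0.0108098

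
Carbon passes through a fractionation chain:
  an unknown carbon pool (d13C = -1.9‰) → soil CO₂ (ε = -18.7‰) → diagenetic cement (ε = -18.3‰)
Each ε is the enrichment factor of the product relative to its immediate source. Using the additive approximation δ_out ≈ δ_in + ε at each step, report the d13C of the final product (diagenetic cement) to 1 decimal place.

-38.9‰

step 1: δ ≈ -1.9 + (-18.7) = -20.6‰
step 2: δ ≈ -20.6 + (-18.3) = -38.9‰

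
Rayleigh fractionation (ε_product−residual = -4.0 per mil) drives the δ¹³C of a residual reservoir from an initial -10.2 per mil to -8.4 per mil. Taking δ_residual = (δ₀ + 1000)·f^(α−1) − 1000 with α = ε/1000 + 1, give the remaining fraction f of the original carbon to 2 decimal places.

α − 1 = ε/1000 = -0.0040
(δ_res + 1000)/(δ₀ + 1000) = (-8.4 + 1000)/(-10.2 + 1000) = 991.6/989.8 = 1.001819
f = 1.001819^(1/-0.0040) = exp(ln(1.001819)/-0.0040) = exp(0.00182/-0.0040)
f = exp(-0.4542) = 0.6349

0.63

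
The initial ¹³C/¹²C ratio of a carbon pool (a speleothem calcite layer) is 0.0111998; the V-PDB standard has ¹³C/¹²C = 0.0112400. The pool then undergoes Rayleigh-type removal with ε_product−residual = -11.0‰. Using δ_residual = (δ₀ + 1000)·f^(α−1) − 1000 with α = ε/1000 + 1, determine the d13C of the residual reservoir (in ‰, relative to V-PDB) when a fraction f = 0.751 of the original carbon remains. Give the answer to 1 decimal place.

-0.4‰

δ₀ = (0.0111998/0.0112400 − 1)×1000 = (0.996423 − 1)×1000 = -3.577‰
α − 1 = ε/1000 = -0.0110
f^(α−1) = 0.751^(-0.0110) = 1.003155
δ_res = (-3.577 + 1000) × 1.003155 − 1000 = 999.567 − 1000 = -0.43‰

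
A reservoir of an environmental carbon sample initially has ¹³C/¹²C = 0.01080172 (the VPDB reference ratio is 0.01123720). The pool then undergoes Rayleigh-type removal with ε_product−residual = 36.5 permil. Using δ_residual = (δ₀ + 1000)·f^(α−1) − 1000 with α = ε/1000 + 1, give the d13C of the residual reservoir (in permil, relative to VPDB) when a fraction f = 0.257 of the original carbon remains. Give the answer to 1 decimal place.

-85.3 permil

δ₀ = (0.01080172/0.01123720 − 1)×1000 = (0.961247 − 1)×1000 = -38.753 permil
α − 1 = ε/1000 = 0.0365
f^(α−1) = 0.257^(0.0365) = 0.951618
δ_res = (-38.753 + 1000) × 0.951618 − 1000 = 914.739 − 1000 = -85.26 permil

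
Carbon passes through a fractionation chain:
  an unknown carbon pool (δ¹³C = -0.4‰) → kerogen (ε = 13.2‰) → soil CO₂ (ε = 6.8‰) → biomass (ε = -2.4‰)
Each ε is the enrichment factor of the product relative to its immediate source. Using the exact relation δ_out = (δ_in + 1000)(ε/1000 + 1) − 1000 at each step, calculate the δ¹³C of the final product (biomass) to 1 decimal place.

17.2‰

step 1: δ = (-0.40 + 1000)·(13.2/1000 + 1) − 1000 = 12.79‰
step 2: δ = (12.79 + 1000)·(6.8/1000 + 1) − 1000 = 19.68‰
step 3: δ = (19.68 + 1000)·(-2.4/1000 + 1) − 1000 = 17.23‰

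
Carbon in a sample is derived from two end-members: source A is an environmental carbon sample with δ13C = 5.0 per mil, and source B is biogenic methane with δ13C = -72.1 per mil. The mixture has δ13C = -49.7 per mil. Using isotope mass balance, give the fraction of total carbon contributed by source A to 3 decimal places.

δ_mix = f_A·δ_A + (1 − f_A)·δ_B  ⇒  f_A = (δ_mix − δ_B)/(δ_A − δ_B)
f_A = (-49.7 − (-72.1)) / (5.0 − (-72.1))
f_A = 22.4 / 77.1 = 0.2905

0.291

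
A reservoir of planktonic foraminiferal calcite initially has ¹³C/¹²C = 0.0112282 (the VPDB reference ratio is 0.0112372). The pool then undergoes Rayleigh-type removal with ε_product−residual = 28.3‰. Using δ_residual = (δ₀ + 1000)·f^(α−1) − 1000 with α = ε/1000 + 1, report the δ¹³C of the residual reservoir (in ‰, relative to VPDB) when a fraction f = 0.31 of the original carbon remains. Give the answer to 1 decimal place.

-33.4‰

δ₀ = (0.0112282/0.0112372 − 1)×1000 = (0.999199 − 1)×1000 = -0.801‰
α − 1 = ε/1000 = 0.0283
f^(α−1) = 0.31^(0.0283) = 0.967399
δ_res = (-0.801 + 1000) × 0.967399 − 1000 = 966.624 − 1000 = -33.38‰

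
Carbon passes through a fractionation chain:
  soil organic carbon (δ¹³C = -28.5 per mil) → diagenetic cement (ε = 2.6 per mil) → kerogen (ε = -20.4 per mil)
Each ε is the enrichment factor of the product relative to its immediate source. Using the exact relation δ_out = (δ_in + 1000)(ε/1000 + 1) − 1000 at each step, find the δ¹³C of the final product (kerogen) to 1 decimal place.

step 1: δ = (-28.50 + 1000)·(2.6/1000 + 1) − 1000 = -25.97 per mil
step 2: δ = (-25.97 + 1000)·(-20.4/1000 + 1) − 1000 = -45.84 per mil

-45.8 per mil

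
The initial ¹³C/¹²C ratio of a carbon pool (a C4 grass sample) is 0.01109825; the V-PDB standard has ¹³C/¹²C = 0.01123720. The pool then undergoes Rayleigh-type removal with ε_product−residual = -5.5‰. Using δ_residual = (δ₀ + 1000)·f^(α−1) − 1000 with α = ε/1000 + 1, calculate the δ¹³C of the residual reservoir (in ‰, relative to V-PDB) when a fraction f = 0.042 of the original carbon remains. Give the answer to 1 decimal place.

5.0‰

δ₀ = (0.01109825/0.01123720 − 1)×1000 = (0.987635 − 1)×1000 = -12.365‰
α − 1 = ε/1000 = -0.0055
f^(α−1) = 0.042^(-0.0055) = 1.017588
δ_res = (-12.365 + 1000) × 1.017588 − 1000 = 1005.006 − 1000 = 5.01‰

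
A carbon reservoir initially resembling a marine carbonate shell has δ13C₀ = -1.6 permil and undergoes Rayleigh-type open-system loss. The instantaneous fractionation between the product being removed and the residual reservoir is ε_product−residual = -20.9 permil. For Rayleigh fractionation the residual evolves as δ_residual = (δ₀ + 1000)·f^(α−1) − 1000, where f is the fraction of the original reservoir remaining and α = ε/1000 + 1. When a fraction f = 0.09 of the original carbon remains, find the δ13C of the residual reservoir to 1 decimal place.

49.9 permil

Rayleigh residual: δ_res = (δ₀ + 1000)·f^(α−1) − 1000
α = ε/1000 + 1 = 0.97910, so α − 1 = -0.02090
f^(α−1) = 0.09^(-0.02090) = 1.051614
δ_res = (-1.6 + 1000) × 1.051614 − 1000 = 1049.931 − 1000 = 49.93 permil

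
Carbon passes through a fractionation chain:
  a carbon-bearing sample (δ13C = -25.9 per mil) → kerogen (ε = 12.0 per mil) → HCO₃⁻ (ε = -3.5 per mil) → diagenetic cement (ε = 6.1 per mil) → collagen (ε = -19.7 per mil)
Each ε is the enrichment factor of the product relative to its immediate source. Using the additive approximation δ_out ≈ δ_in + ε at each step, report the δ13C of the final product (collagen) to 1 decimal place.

-31.0 per mil

step 1: δ ≈ -25.9 + (12.0) = -13.9 per mil
step 2: δ ≈ -13.9 + (-3.5) = -17.4 per mil
step 3: δ ≈ -17.4 + (6.1) = -11.3 per mil
step 4: δ ≈ -11.3 + (-19.7) = -31.0 per mil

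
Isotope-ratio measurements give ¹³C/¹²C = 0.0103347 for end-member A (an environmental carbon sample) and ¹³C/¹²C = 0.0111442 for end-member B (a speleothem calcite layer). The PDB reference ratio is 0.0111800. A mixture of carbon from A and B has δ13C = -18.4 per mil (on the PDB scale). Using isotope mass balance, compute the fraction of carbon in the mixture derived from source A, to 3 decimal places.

δ_A = (0.0103347/0.0111800 − 1)×1000 = (0.924392 − 1)×1000 = -75.608 per mil
δ_B = (0.0111442/0.0111800 − 1)×1000 = (0.996798 − 1)×1000 = -3.202 per mil
f_A = (δ_mix − δ_B)/(δ_A − δ_B) = (-18.4 − (-3.202))/(-75.608 − (-3.202))
f_A = -15.198 / -72.406 = 0.2099

0.210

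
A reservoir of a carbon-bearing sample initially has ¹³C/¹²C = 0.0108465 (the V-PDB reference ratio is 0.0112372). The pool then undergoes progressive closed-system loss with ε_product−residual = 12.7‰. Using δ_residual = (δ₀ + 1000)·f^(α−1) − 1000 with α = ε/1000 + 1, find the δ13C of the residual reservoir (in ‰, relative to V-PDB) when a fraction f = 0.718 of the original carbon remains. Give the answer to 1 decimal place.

δ₀ = (0.0108465/0.0112372 − 1)×1000 = (0.965232 − 1)×1000 = -34.768‰
α − 1 = ε/1000 = 0.0127
f^(α−1) = 0.718^(0.0127) = 0.995802
δ_res = (-34.768 + 1000) × 0.995802 − 1000 = 961.179 − 1000 = -38.82‰

-38.8‰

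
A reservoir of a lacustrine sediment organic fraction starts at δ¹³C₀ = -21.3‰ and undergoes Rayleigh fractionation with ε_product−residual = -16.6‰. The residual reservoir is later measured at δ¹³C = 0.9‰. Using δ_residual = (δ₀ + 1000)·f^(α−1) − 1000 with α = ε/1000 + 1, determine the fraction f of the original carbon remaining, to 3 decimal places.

0.259

α − 1 = ε/1000 = -0.0166
(δ_res + 1000)/(δ₀ + 1000) = (0.9 + 1000)/(-21.3 + 1000) = 1000.9/978.7 = 1.022683
f = 1.022683^(1/-0.0166) = exp(ln(1.022683)/-0.0166) = exp(0.02243/-0.0166)
f = exp(-1.3512) = 0.2589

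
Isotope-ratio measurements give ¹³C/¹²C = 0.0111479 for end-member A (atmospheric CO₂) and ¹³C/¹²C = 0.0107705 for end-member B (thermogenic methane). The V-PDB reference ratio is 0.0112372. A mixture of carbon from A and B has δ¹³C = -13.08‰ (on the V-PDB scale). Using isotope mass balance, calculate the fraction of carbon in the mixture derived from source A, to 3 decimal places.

δ_A = (0.0111479/0.0112372 − 1)×1000 = (0.992053 − 1)×1000 = -7.947‰
δ_B = (0.0107705/0.0112372 − 1)×1000 = (0.958468 − 1)×1000 = -41.532‰
f_A = (δ_mix − δ_B)/(δ_A − δ_B) = (-13.08 − (-41.532))/(-7.947 − (-41.532))
f_A = 28.452 / 33.585 = 0.8472

0.847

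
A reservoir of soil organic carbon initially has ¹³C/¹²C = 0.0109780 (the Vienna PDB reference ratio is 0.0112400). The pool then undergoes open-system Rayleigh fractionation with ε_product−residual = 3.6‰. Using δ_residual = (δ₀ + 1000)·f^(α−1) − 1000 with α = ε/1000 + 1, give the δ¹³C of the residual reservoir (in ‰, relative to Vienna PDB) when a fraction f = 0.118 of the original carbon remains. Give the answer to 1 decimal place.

-30.8‰

δ₀ = (0.0109780/0.0112400 − 1)×1000 = (0.976690 − 1)×1000 = -23.310‰
α − 1 = ε/1000 = 0.0036
f^(α−1) = 0.118^(0.0036) = 0.992336
δ_res = (-23.310 + 1000) × 0.992336 − 1000 = 969.205 − 1000 = -30.79‰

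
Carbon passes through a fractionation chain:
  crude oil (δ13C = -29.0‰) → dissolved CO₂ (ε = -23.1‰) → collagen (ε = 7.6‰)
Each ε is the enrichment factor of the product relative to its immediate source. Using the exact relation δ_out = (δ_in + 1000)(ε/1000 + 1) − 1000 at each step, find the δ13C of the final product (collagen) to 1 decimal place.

-44.2‰

step 1: δ = (-29.00 + 1000)·(-23.1/1000 + 1) − 1000 = -51.43‰
step 2: δ = (-51.43 + 1000)·(7.6/1000 + 1) − 1000 = -44.22‰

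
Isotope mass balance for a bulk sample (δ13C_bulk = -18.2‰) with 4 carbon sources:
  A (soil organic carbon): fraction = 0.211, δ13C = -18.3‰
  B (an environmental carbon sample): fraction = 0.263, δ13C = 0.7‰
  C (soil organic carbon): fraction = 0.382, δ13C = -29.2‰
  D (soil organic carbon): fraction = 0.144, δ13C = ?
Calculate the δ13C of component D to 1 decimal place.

-23.4‰

Isotope mass balance: δ_bulk = Σ fᵢ·δᵢ.
-18.2 = 0.211×(-18.3) + 0.263×(0.7) + 0.382×(-29.2) + 0.144×δ_D
0.144·δ_D = -18.2 − (-14.832) = -3.368
δ_D = -3.368 / 0.144 = -23.39‰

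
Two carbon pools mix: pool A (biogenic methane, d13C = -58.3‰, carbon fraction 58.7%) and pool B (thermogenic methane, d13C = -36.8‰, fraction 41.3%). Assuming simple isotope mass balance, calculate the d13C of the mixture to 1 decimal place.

δ_mix = f_A·δ_A + f_B·δ_B
δ_mix = 0.587 × (-58.3) + 0.413 × (-36.8)
δ_mix = -34.22 + -15.20 = -49.42‰

-49.4‰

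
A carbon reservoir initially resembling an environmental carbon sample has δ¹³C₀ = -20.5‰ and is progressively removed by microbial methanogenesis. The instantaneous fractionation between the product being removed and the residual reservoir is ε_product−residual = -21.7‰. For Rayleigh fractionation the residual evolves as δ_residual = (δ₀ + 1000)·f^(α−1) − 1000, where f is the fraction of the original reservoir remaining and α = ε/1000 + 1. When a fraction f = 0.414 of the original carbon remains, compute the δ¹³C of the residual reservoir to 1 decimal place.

Rayleigh residual: δ_res = (δ₀ + 1000)·f^(α−1) − 1000
α = ε/1000 + 1 = 0.97830, so α − 1 = -0.02170
f^(α−1) = 0.414^(-0.02170) = 1.019321
δ_res = (-20.5 + 1000) × 1.019321 − 1000 = 998.425 − 1000 = -1.57‰

-1.6‰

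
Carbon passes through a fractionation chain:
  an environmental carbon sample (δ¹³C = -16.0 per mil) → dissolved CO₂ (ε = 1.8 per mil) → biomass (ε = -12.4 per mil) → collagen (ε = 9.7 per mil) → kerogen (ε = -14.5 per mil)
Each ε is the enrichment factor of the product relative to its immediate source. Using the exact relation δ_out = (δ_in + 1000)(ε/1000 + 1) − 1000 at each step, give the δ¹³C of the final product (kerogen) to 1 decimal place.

-31.3 per mil

step 1: δ = (-16.00 + 1000)·(1.8/1000 + 1) − 1000 = -14.23 per mil
step 2: δ = (-14.23 + 1000)·(-12.4/1000 + 1) − 1000 = -26.45 per mil
step 3: δ = (-26.45 + 1000)·(9.7/1000 + 1) − 1000 = -17.01 per mil
step 4: δ = (-17.01 + 1000)·(-14.5/1000 + 1) − 1000 = -31.26 per mil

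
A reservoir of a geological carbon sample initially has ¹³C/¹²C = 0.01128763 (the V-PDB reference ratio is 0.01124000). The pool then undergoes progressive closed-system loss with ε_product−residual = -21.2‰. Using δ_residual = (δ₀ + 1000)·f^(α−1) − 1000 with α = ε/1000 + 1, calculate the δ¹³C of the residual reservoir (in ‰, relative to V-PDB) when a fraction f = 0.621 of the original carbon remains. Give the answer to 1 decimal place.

δ₀ = (0.01128763/0.01124000 − 1)×1000 = (1.004238 − 1)×1000 = 4.238‰
α − 1 = ε/1000 = -0.0212
f^(α−1) = 0.621^(-0.0212) = 1.010151
δ_res = (4.238 + 1000) × 1.010151 − 1000 = 1014.432 − 1000 = 14.43‰

14.4‰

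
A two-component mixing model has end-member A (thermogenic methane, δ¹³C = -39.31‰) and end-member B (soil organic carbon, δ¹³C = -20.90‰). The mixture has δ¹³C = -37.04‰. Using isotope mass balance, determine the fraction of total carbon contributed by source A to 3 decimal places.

δ_mix = f_A·δ_A + (1 − f_A)·δ_B  ⇒  f_A = (δ_mix − δ_B)/(δ_A − δ_B)
f_A = (-37.04 − (-20.90)) / (-39.31 − (-20.90))
f_A = -16.14 / -18.41 = 0.8767

0.877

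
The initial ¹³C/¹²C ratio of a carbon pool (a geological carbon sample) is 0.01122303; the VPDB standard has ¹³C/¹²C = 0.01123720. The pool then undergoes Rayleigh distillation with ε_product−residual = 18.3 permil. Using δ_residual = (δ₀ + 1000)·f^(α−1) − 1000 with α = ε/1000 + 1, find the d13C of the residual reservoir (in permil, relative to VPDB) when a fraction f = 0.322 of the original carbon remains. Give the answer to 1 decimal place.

δ₀ = (0.01122303/0.01123720 − 1)×1000 = (0.998739 − 1)×1000 = -1.261 permil
α − 1 = ε/1000 = 0.0183
f^(α−1) = 0.322^(0.0183) = 0.979476
δ_res = (-1.261 + 1000) × 0.979476 − 1000 = 978.241 − 1000 = -21.76 permil

-21.8 permil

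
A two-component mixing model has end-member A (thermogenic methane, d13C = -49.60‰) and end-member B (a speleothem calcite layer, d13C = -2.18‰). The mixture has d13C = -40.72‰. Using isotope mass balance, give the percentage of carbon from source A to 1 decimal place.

δ_mix = f_A·δ_A + (1 − f_A)·δ_B  ⇒  f_A = (δ_mix − δ_B)/(δ_A − δ_B)
f_A = (-40.72 − (-2.18)) / (-49.60 − (-2.18))
f_A = -38.54 / -47.42 = 0.8127

81.3%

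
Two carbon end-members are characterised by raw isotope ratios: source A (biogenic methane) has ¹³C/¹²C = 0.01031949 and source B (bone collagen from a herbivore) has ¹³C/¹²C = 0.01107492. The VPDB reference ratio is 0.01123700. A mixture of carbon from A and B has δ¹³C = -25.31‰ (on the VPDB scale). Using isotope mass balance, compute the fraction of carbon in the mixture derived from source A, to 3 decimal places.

0.162

δ_A = (0.01031949/0.01123700 − 1)×1000 = (0.918349 − 1)×1000 = -81.651‰
δ_B = (0.01107492/0.01123700 − 1)×1000 = (0.985576 − 1)×1000 = -14.424‰
f_A = (δ_mix − δ_B)/(δ_A − δ_B) = (-25.31 − (-14.424))/(-81.651 − (-14.424))
f_A = -10.886 / -67.227 = 0.1619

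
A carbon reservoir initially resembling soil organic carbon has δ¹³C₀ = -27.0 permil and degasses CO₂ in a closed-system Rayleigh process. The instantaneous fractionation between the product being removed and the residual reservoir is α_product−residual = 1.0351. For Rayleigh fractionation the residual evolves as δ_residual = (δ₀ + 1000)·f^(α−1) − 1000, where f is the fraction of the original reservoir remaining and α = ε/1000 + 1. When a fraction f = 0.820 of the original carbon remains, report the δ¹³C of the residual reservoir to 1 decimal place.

-33.8 permil

Rayleigh residual: δ_res = (δ₀ + 1000)·f^(α−1) − 1000
α − 1 = 0.03510
f^(α−1) = 0.820^(0.03510) = 0.993059
δ_res = (-27.0 + 1000) × 0.993059 − 1000 = 966.246 − 1000 = -33.75 permil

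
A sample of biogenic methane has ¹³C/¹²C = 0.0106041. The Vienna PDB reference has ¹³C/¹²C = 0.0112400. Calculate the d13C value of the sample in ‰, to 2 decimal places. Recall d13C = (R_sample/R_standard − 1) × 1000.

d13C = (R_sample / R_standard − 1) × 1000
R_sample / R_standard = 0.0106041 / 0.0112400 = 0.943425
d13C = (0.943425 − 1) × 1000 = -56.575‰

-56.57‰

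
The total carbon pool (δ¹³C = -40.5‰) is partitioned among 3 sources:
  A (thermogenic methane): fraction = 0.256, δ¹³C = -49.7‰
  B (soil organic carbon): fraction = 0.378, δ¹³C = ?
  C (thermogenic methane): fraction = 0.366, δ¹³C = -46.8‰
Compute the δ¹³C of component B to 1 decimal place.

Isotope mass balance: δ_bulk = Σ fᵢ·δᵢ.
-40.5 = 0.256×(-49.7) + 0.378×δ_B + 0.366×(-46.8)
0.378·δ_B = -40.5 − (-29.852) = -10.648
δ_B = -10.648 / 0.378 = -28.17‰

-28.2‰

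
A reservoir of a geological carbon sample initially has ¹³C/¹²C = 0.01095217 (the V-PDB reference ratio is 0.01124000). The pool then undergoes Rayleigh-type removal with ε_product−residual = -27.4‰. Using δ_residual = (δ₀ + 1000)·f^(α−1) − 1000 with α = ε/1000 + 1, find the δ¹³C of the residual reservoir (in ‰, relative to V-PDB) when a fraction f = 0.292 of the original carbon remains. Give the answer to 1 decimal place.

δ₀ = (0.01095217/0.01124000 − 1)×1000 = (0.974392 − 1)×1000 = -25.608‰
α − 1 = ε/1000 = -0.0274
f^(α−1) = 0.292^(-0.0274) = 1.034305
δ_res = (-25.608 + 1000) × 1.034305 − 1000 = 1007.819 − 1000 = 7.82‰

7.8‰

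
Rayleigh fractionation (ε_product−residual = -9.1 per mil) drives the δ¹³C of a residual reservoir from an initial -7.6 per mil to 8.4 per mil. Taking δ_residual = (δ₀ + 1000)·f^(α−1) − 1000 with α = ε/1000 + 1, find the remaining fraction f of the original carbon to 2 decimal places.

0.17

α − 1 = ε/1000 = -0.0091
(δ_res + 1000)/(δ₀ + 1000) = (8.4 + 1000)/(-7.6 + 1000) = 1008.4/992.4 = 1.016123
f = 1.016123^(1/-0.0091) = exp(ln(1.016123)/-0.0091) = exp(0.01599/-0.0091)
f = exp(-1.7576) = 0.1725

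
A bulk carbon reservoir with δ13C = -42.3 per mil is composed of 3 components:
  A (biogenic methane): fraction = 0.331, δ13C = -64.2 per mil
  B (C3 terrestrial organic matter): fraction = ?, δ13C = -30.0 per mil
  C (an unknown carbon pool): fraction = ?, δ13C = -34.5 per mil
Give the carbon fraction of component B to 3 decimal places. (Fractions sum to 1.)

Let f_B and f_C be the unknown fractions; fractions sum to 1 so f_B + f_C = 0.669.
Mass balance: Σ fᵢ·δᵢ = δ_bulk ⇒ f_B·(-30.0) + f_C·(-34.5) = -42.3 − (-21.250) = -21.050
Substitute f_C = 0.669 − f_B:
f_B·(-30.0 − -34.5) = -21.050 − 0.669×(-34.5) = 2.031
f_B = 2.031 / 4.5 = 0.4513

0.451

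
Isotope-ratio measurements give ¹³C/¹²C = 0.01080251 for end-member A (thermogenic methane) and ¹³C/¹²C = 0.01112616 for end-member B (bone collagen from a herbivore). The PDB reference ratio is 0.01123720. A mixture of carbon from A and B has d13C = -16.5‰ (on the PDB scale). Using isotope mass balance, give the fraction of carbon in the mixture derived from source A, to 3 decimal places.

δ_A = (0.01080251/0.01123720 − 1)×1000 = (0.961317 − 1)×1000 = -38.683‰
δ_B = (0.01112616/0.01123720 − 1)×1000 = (0.990119 − 1)×1000 = -9.881‰
f_A = (δ_mix − δ_B)/(δ_A − δ_B) = (-16.5 − (-9.881))/(-38.683 − (-9.881))
f_A = -6.619 / -28.802 = 0.2298

0.230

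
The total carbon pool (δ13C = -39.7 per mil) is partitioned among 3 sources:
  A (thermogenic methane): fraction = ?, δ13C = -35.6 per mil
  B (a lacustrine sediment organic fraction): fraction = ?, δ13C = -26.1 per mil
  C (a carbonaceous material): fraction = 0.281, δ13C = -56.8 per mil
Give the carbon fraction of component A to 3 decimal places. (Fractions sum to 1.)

Let f_A and f_B be the unknown fractions; fractions sum to 1 so f_A + f_B = 0.719.
Mass balance: Σ fᵢ·δᵢ = δ_bulk ⇒ f_A·(-35.6) + f_B·(-26.1) = -39.7 − (-15.961) = -23.739
Substitute f_B = 0.719 − f_A:
f_A·(-35.6 − -26.1) = -23.739 − 0.719×(-26.1) = -4.973
f_A = -4.973 / -9.5 = 0.5235

0.524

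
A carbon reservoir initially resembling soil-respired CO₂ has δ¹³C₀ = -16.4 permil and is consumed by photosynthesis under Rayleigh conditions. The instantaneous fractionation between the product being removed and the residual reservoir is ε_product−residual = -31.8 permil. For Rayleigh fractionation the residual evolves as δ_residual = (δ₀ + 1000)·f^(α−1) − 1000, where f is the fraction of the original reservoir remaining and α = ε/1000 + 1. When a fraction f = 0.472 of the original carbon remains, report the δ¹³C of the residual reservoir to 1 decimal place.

7.4 permil

Rayleigh residual: δ_res = (δ₀ + 1000)·f^(α−1) − 1000
α = ε/1000 + 1 = 0.96820, so α − 1 = -0.03180
f^(α−1) = 0.472^(-0.03180) = 1.024162
δ_res = (-16.4 + 1000) × 1.024162 − 1000 = 1007.366 − 1000 = 7.37 permil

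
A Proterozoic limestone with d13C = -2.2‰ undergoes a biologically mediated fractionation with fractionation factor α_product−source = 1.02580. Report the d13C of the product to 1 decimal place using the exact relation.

23.5‰

δ_product = (δ_source + 1000)·α − 1000
δ_product = (-2.2 + 1000) × 1.02580 − 1000
δ_product = 1023.543 − 1000 = 23.54‰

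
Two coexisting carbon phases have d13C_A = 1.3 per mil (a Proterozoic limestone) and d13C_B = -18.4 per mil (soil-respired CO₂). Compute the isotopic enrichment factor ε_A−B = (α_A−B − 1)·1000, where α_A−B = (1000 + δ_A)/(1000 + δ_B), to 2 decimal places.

α_A−B = (1000 + 1.3) / (1000 + -18.4) = 1001.3 / 981.6 = 1.020069
ε_A−B = (1.020069 − 1) × 1000 = 20.069 per mil
(The approximation ε ≈ δ_A − δ_B would give 19.7 per mil.)

20.07 per mil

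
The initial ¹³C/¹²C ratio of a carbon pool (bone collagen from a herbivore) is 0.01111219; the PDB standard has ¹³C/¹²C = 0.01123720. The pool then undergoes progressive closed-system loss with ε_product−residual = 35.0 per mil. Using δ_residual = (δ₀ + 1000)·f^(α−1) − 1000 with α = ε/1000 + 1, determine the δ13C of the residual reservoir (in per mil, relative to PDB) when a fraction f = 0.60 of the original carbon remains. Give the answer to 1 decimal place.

-28.6 per mil

δ₀ = (0.01111219/0.01123720 − 1)×1000 = (0.988875 − 1)×1000 = -11.125 per mil
α − 1 = ε/1000 = 0.0350
f^(α−1) = 0.60^(0.0350) = 0.982280
δ_res = (-11.125 + 1000) × 0.982280 − 1000 = 971.352 − 1000 = -28.65 per mil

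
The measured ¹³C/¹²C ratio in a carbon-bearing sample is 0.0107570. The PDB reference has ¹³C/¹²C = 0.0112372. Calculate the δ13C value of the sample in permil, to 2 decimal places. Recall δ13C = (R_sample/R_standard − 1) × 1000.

-42.73 permil

δ13C = (R_sample / R_standard − 1) × 1000
R_sample / R_standard = 0.0107570 / 0.0112372 = 0.957267
δ13C = (0.957267 − 1) × 1000 = -42.733 permil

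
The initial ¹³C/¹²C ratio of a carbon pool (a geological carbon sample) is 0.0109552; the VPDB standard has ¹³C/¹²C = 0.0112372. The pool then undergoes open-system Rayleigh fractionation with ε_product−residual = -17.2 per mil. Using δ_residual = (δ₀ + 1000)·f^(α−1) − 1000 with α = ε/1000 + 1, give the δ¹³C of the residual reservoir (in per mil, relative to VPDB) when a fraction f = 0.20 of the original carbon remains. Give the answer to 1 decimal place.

δ₀ = (0.0109552/0.0112372 − 1)×1000 = (0.974905 − 1)×1000 = -25.095 per mil
α − 1 = ε/1000 = -0.0172
f^(α−1) = 0.20^(-0.0172) = 1.028069
δ_res = (-25.095 + 1000) × 1.028069 − 1000 = 1002.269 − 1000 = 2.27 per mil

2.3 per mil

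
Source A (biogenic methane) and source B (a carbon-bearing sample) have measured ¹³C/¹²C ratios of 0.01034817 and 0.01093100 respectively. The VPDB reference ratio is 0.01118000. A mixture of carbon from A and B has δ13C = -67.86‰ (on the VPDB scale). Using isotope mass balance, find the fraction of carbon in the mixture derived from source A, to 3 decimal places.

δ_A = (0.01034817/0.01118000 − 1)×1000 = (0.925597 − 1)×1000 = -74.403‰
δ_B = (0.01093100/0.01118000 − 1)×1000 = (0.977728 − 1)×1000 = -22.272‰
f_A = (δ_mix − δ_B)/(δ_A − δ_B) = (-67.86 − (-22.272))/(-74.403 − (-22.272))
f_A = -45.588 / -52.131 = 0.8745

0.874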